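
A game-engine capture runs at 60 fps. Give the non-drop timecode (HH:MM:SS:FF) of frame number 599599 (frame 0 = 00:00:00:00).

02:46:33:19

599599 ÷ 60 = 9993 full seconds, remainder 19 frames.
9993 s = 2 h 46 min 33 s.
Timecode: 02:46:33:19.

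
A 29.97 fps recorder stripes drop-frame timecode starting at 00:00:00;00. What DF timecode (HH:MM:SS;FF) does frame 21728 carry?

Ten DF minutes hold 17982 frames, so frame 21728 lies in block 1 (frames 17982–35963) with 3746 frames into that block.
The block's first minute is 1800 frames and the rest 1798 each; 3746 frames reaches minute 2, so 1 × 18 + 2 × 2 = 22 labels have been skipped so far.
Adding those back, label number 21728 + 22 = 21750 at 30 labels/s is 725 s + 0 f = 0 h 12 min 5 s frame 0, i.e. 00:12:05;00.

00:12:05;00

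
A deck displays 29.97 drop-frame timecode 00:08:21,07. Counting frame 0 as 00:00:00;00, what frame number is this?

15021

Complete 10-minute blocks: 0, each 17982 frames → 0.
Remaining 8 whole minutes in the current block: 1800 + 7 × 1798 = 14386 frames.
Within the current minute: 21 × 30 + 7 − 2 = 635 (labels ;00/;01 skipped at this minute). Total = 0 + 14386 + 635 = 15021.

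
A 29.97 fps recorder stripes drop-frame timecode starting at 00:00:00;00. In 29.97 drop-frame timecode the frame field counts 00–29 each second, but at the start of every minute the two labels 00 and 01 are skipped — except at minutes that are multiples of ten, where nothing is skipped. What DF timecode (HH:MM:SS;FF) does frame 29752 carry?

00:16:32;22

Ten DF minutes hold 17982 frames, so frame 29752 lies in block 1 (frames 17982–35963) with 11770 frames into that block.
The block's first minute is 1800 frames and the rest 1798 each; 11770 frames reaches minute 6, so 1 × 18 + 6 × 2 = 30 labels have been skipped so far.
Adding those back, label number 29752 + 30 = 29782 at 30 labels/s is 992 s + 22 f = 0 h 16 min 32 s frame 22, i.e. 00:16:32;22.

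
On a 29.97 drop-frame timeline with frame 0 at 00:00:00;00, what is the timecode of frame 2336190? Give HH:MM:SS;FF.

Ten DF minutes hold 17982 frames, so frame 2336190 lies in block 129 (frames 2319678–2337659) with 16512 frames into that block.
The block's first minute is 1800 frames and the rest 1798 each; 16512 frames reaches minute 9, so 129 × 18 + 9 × 2 = 2340 labels have been skipped so far.
Adding those back, label number 2336190 + 2340 = 2338530 at 30 labels/s is 77951 s + 0 f = 21 h 39 min 11 s frame 0, i.e. 21:39:11;00.

21:39:11;00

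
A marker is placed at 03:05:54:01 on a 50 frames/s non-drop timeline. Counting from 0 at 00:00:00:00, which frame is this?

557701

Total seconds to the label: (3 × 3600 + 5 × 60 + 54) = 11154.
Frame index = 11154 × 50 + 1 = 557701.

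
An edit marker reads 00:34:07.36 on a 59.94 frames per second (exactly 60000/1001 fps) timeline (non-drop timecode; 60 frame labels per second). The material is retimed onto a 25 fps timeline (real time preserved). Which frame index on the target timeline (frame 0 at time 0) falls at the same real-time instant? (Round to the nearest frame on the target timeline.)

frame 51241

Source frame index: (0×3600 + 34×60 + 7) × 60 + 36 = 122856.
Real time: 122856 / (60000/1001) = 5124119/2500 s.
Target frame: (5124119/2500) × (25) = 5124119/100 ≈ 51241.190 → 51241.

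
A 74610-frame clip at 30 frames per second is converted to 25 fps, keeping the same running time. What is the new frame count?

62175 frames

Frames at target rate = 74610 × (25) / (30) = 62175.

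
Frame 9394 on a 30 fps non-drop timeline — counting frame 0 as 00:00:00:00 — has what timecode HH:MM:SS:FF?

9394 ÷ 30 = 313 full seconds, remainder 4 frames.
313 s = 0 h 5 min 13 s.
Timecode: 00:05:13:04.

00:05:13:04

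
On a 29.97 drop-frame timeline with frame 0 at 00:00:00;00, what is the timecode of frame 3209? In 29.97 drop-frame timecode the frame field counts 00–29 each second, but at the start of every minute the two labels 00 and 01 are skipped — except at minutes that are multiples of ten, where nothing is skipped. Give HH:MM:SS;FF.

Ten DF minutes hold 17982 frames, so frame 3209 lies in block 0 (frames 0–17981) with 3209 frames into that block.
The block's first minute is 1800 frames and the rest 1798 each; 3209 frames reaches minute 1, so 0 × 18 + 1 × 2 = 2 labels have been skipped so far.
Adding those back, label number 3209 + 2 = 3211 at 30 labels/s is 107 s + 1 f = 0 h 1 min 47 s frame 1, i.e. 00:01:47;01.

00:01:47;01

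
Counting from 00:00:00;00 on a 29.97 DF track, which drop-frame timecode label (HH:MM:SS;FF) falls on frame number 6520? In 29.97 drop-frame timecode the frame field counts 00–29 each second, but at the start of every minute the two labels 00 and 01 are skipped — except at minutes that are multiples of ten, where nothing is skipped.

00:03:37;16

Ten DF minutes hold 17982 frames, so frame 6520 lies in block 0 (frames 0–17981) with 6520 frames into that block.
The block's first minute is 1800 frames and the rest 1798 each; 6520 frames reaches minute 3, so 0 × 18 + 3 × 2 = 6 labels have been skipped so far.
Adding those back, label number 6520 + 6 = 6526 at 30 labels/s is 217 s + 16 f = 0 h 3 min 37 s frame 16, i.e. 00:03:37;16.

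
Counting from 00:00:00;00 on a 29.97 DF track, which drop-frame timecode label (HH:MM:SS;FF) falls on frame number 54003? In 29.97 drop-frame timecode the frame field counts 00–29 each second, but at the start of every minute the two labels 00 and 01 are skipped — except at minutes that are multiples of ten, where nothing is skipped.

Each 10-minute DF block holds 10 × 60 × 30 − 9 × 2 = 17982 frames. 54003 ÷ 17982 → 3 full blocks, remainder 57.
Within the partial block the first minute is 1800 frames and each further minute 1798, so 0 further minute boundaries passed. Total skipped labels = 18 × 3 + 2 × 0 = 54.
Non-drop label index = 54003 + 54 = 54057; at 30 labels/s that is 00:30:01:27, i.e. DF 00:30:01;27.

00:30:01;27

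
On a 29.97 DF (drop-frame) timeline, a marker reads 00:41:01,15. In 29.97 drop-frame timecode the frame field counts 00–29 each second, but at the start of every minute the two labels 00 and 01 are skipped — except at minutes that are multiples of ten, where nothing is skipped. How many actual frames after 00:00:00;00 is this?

73771

As if non-drop at 30 labels/s: (0 × 3600 + 41 × 60 + 1) × 30 + 15 = 73845.
Minute boundaries passed: 41; those not divisible by 10: 41 − 4 = 37; dropped labels = 2 × 37 = 74.
Actual frame index = 73845 − 74 = 73771.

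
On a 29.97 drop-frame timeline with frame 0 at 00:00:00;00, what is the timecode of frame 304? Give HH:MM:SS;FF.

Ten DF minutes hold 17982 frames, so frame 304 lies in block 0 (frames 0–17981) with 304 frames into that block.
The block's first minute is 1800 frames and the rest 1798 each; 304 frames reaches minute 0, so 0 × 18 + 0 × 2 = 0 labels have been skipped so far.
Adding those back, label number 304 + 0 = 304 at 30 labels/s is 10 s + 4 f = 0 h 0 min 10 s frame 4, i.e. 00:00:10;04.

00:00:10;04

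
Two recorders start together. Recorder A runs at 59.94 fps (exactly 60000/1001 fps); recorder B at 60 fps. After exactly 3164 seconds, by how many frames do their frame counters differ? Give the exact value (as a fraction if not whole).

27120/143 frames

A emits 60000/1001 × 3164 = 27120000/143 frames; B emits 60 × 3164 = 189840.
Difference = 27120/143 frames (≈ 189.6503); B is ahead of A.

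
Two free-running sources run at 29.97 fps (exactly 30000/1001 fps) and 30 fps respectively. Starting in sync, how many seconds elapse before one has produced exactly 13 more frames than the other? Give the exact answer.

The gap grows by |30 − 30000/1001| = 30/1001 frames per second.
Time for a 13-frame gap: 13 ÷ (30/1001) = 13013/30 s.

13013/30 seconds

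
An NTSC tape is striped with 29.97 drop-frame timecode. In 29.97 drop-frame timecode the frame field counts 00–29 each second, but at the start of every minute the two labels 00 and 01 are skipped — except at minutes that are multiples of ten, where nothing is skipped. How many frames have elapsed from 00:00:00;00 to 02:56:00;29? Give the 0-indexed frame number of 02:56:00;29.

316511

As if non-drop at 30 labels/s: (2 × 3600 + 56 × 60 + 0) × 30 + 29 = 316829.
Minute boundaries passed: 176; those not divisible by 10: 176 − 17 = 159; dropped labels = 2 × 159 = 318.
Actual frame index = 316829 − 318 = 316511.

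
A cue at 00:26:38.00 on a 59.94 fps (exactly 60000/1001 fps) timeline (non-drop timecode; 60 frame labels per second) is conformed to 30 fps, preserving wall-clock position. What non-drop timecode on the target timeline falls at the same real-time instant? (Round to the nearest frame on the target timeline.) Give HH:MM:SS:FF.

00:26:39:18

Source frame index: (0×3600 + 26×60 + 38) × 60 + 0 = 95880.
Real time: 95880 / (60000/1001) = 799799/500 s.
Target frame: (799799/500) × (30) = 2399397/50 ≈ 47987.940 → 47988.
At 30 labels/s: frame 47988 → 00:26:39:18.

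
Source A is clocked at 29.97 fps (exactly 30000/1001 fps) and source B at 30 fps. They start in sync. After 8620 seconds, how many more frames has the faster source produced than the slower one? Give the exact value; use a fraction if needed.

258600/1001 frames

A emits 30000/1001 × 8620 = 258600000/1001 frames; B emits 30 × 8620 = 258600.
Difference = 258600/1001 frames (≈ 258.3417); B is ahead of A.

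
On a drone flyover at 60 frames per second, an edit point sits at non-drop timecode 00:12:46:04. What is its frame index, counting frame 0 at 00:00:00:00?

45964

Total seconds to the label: (0 × 3600 + 12 × 60 + 46) = 766.
Frame index = 766 × 60 + 4 = 45964.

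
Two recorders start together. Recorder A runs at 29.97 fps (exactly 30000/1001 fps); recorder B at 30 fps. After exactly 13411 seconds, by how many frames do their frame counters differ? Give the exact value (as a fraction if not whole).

A emits 30000/1001 × 13411 = 402330000/1001 frames; B emits 30 × 13411 = 402330.
Difference = 402330/1001 frames (≈ 401.9281); B is ahead of A.

402330/1001 frames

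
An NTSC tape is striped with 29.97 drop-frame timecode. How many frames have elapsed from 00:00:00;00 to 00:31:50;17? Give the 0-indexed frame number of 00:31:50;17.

As if non-drop at 30 labels/s: (0 × 3600 + 31 × 60 + 50) × 30 + 17 = 57317.
Minute boundaries passed: 31; those not divisible by 10: 31 − 3 = 28; dropped labels = 2 × 28 = 56.
Actual frame index = 57317 − 56 = 57261.

57261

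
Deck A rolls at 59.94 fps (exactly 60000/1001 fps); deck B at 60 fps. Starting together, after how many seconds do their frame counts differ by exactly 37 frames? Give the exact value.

The gap grows by |60 − 60000/1001| = 60/1001 frames per second.
Time for a 37-frame gap: 37 ÷ (60/1001) = 37037/60 s.

37037/60 seconds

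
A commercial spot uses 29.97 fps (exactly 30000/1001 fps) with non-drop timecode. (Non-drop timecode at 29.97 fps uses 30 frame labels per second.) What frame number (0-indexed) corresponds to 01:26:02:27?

Total seconds to the label: (1 × 3600 + 26 × 60 + 2) = 5162.
Frame index = 5162 × 30 + 27 = 154887.

154887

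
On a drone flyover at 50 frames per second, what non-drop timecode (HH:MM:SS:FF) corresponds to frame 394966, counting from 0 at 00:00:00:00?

02:11:39:16

394966 ÷ 50 = 7899 full seconds, remainder 16 frames.
7899 s = 2 h 11 min 39 s.
Timecode: 02:11:39:16.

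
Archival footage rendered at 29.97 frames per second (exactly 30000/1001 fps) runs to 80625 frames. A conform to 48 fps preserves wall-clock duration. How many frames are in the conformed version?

129129 frames

Target frames = source frames × (target rate / source rate) = 80625 × (48)/(30000/1001) = 80625 × 1001/625 = 129129.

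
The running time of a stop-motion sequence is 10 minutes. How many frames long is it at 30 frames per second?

10 min = 600 s.
Frames = 600 × 30 = 18000.

18000 frames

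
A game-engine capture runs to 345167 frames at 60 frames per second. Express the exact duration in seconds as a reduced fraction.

Running time = 345167 ÷ (60) = 345167 × 1/60 = 345167/60 s.

345167/60 seconds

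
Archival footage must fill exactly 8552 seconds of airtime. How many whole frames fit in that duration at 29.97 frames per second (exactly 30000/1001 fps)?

Frames = 8552 × 30000/1001 = 256560000/1001 ≈ 256303.6963.
Complete frames: 256303.

256303 frames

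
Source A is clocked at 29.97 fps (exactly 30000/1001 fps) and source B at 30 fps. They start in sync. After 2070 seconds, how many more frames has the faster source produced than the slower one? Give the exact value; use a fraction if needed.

A emits 30000/1001 × 2070 = 62100000/1001 frames; B emits 30 × 2070 = 62100.
Difference = 62100/1001 frames (≈ 62.0380); B is ahead of A.

62100/1001 frames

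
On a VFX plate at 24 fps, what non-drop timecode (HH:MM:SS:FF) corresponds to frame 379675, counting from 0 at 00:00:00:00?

04:23:39:19

379675 ÷ 24 = 15819 full seconds, remainder 19 frames.
15819 s = 4 h 23 min 39 s.
Timecode: 04:23:39:19.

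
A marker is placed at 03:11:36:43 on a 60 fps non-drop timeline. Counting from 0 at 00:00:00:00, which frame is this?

689803

Total seconds to the label: (3 × 3600 + 11 × 60 + 36) = 11496.
Frame index = 11496 × 60 + 43 = 689803.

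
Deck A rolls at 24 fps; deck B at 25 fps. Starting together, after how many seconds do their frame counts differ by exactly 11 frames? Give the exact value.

11 seconds

The gap grows by |25 − 24| = 1 frame per second.
Time for a 11-frame gap: 11 ÷ (1) = 11 s.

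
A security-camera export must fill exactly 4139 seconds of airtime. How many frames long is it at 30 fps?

Frames = 4139 × 30 = 124170.

124170 frames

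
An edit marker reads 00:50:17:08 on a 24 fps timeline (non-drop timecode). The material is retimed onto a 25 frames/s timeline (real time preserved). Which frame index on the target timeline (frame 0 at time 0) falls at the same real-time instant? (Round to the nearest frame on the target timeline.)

Source frame index: (0×3600 + 50×60 + 17) × 24 + 8 = 72416.
Real time: 72416 / (24) = 9052/3 s.
Target frame: (9052/3) × (25) = 226300/3 ≈ 75433.333 → 75433.

frame 75433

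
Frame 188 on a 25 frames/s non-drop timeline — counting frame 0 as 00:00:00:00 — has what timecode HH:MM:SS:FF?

188 ÷ 25 = 7 full seconds, remainder 13 frames.
7 s = 0 h 0 min 7 s.
Timecode: 00:00:07:13.

00:00:07:13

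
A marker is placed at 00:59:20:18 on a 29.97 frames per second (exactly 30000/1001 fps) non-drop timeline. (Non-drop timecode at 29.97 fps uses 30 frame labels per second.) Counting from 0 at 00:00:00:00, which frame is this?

Total seconds to the label: (0 × 3600 + 59 × 60 + 20) = 3560.
Frame index = 3560 × 30 + 18 = 106818.

106818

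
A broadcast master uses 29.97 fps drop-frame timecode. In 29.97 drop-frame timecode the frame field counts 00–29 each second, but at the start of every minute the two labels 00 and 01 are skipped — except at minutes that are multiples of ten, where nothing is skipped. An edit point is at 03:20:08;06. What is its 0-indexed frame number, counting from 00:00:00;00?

As if non-drop at 30 labels/s: (3 × 3600 + 20 × 60 + 8) × 30 + 6 = 360246.
Minute boundaries passed: 200; those not divisible by 10: 200 − 20 = 180; dropped labels = 2 × 180 = 360.
Actual frame index = 360246 − 360 = 359886.

359886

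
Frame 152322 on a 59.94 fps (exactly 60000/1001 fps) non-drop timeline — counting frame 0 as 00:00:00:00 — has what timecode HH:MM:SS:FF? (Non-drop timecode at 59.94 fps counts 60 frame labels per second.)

00:42:18:42

152322 ÷ 60 = 2538 full seconds, remainder 42 frames.
2538 s = 0 h 42 min 18 s.
Timecode: 00:42:18:42.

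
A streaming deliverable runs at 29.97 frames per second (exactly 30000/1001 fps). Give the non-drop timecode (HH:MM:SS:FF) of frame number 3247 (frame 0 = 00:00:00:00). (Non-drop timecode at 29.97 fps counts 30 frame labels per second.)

00:01:48:07

3247 ÷ 30 = 108 full seconds, remainder 7 frames.
108 s = 0 h 1 min 48 s.
Timecode: 00:01:48:07.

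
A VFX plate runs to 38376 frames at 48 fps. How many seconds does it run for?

Running time = 38376 / (48) = 799.5 s.

799.5 seconds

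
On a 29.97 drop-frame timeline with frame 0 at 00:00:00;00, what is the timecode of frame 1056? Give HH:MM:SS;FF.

00:00:35;06

Ten DF minutes hold 17982 frames, so frame 1056 lies in block 0 (frames 0–17981) with 1056 frames into that block.
The block's first minute is 1800 frames and the rest 1798 each; 1056 frames reaches minute 0, so 0 × 18 + 0 × 2 = 0 labels have been skipped so far.
Adding those back, label number 1056 + 0 = 1056 at 30 labels/s is 35 s + 6 f = 0 h 0 min 35 s frame 6, i.e. 00:00:35;06.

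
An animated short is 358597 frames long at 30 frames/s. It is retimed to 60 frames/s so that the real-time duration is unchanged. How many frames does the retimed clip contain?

Target frames = source frames × (target rate / source rate) = 358597 × (60)/(30) = 358597 × 2 = 717194.

717194 frames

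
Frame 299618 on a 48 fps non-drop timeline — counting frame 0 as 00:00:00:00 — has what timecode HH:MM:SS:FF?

299618 ÷ 48 = 6242 full seconds, remainder 2 frames.
6242 s = 1 h 44 min 2 s.
Timecode: 01:44:02:02.

01:44:02:02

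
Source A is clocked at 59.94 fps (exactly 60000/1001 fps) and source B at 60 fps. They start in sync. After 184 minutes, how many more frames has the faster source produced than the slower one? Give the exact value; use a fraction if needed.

184 min = 11040 s.
A emits 60000/1001 × 11040 = 662400000/1001 frames; B emits 60 × 11040 = 662400.
Difference = 662400/1001 frames (≈ 661.7383); B is ahead of A.

662400/1001 frames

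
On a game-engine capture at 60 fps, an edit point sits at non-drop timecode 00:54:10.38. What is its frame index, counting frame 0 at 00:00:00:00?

Total seconds to the label: (0 × 3600 + 54 × 60 + 10) = 3250.
Frame index = 3250 × 60 + 38 = 195038.

195038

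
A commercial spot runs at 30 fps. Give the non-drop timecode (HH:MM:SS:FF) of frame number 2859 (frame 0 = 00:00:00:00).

2859 ÷ 30 = 95 full seconds, remainder 9 frames.
95 s = 0 h 1 min 35 s.
Timecode: 00:01:35:09.

00:01:35:09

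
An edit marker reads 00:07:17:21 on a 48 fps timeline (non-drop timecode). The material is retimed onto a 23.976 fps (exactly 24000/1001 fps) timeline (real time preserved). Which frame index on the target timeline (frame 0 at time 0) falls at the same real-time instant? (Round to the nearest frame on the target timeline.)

Source frame index: (0×3600 + 7×60 + 17) × 48 + 21 = 20997.
Real time: 20997 / (48) = 6999/16 s.
Target frame: (6999/16) × (24000/1001) = 10498500/1001 ≈ 10488.012 → 10488.

frame 10488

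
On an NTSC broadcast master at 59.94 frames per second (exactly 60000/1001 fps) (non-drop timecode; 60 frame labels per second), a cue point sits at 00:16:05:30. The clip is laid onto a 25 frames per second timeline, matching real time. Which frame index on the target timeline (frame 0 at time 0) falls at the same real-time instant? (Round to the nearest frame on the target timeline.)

Source frame index: (0×3600 + 16×60 + 5) × 60 + 30 = 57930.
Real time: 57930 / (60000/1001) = 1932931/2000 s.
Target frame: (1932931/2000) × (25) = 1932931/80 ≈ 24161.638 → 24162.

frame 24162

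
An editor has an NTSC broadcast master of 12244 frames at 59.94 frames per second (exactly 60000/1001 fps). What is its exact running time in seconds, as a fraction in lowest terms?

3064061/15000 seconds

Running time = 12244 ÷ (60000/1001) = 12244 × 1001/60000 = 3064061/15000 s.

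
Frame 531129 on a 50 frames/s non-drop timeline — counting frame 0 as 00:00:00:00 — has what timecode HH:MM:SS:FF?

02:57:02:29

531129 ÷ 50 = 10622 full seconds, remainder 29 frames.
10622 s = 2 h 57 min 2 s.
Timecode: 02:57:02:29.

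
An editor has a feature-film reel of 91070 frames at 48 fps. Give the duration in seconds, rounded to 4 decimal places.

1897.2917 seconds

Running time = 91070 × 1/48 = 45535/24 s ≈ 1897.2917 s.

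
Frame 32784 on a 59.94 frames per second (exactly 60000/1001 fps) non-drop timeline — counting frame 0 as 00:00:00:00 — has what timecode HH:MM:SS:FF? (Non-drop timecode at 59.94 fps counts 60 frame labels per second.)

32784 ÷ 60 = 546 full seconds, remainder 24 frames.
546 s = 0 h 9 min 6 s.
Timecode: 00:09:06:24.

00:09:06:24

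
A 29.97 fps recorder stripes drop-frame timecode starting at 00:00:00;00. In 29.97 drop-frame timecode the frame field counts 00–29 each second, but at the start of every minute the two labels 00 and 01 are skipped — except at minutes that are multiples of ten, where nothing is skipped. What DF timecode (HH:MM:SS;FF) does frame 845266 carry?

Each 10-minute DF block holds 10 × 60 × 30 − 9 × 2 = 17982 frames. 845266 ÷ 17982 → 47 full blocks, remainder 112.
Within the partial block the first minute is 1800 frames and each further minute 1798, so 0 further minute boundaries passed. Total skipped labels = 18 × 47 + 2 × 0 = 846.
Non-drop label index = 845266 + 846 = 846112; at 30 labels/s that is 07:50:03:22, i.e. DF 07:50:03;22.

07:50:03;22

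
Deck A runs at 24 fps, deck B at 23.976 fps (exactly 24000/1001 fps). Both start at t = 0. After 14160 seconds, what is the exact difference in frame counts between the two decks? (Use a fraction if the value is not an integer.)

339840/1001 frames

A emits 24 × 14160 = 339840 frames; B emits 24000/1001 × 14160 = 339840000/1001.
Difference = 339840/1001 frames (≈ 339.5005); B is behind A.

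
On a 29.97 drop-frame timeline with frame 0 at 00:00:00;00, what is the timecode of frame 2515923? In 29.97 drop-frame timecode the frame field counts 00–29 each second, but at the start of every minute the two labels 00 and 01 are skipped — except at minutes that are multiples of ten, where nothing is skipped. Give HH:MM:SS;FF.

Each 10-minute DF block holds 10 × 60 × 30 − 9 × 2 = 17982 frames. 2515923 ÷ 17982 → 139 full blocks, remainder 16425.
Within the partial block the first minute is 1800 frames and each further minute 1798, so 9 further minute boundaries passed. Total skipped labels = 18 × 139 + 2 × 9 = 2520.
Non-drop label index = 2515923 + 2520 = 2518443; at 30 labels/s that is 23:19:08:03, i.e. DF 23:19:08;03.

23:19:08;03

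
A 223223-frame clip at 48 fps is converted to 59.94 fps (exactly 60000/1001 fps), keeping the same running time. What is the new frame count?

278750 frames

Target frames = source frames × (target rate / source rate) = 223223 × (60000/1001)/(48) = 223223 × 1250/1001 = 278750.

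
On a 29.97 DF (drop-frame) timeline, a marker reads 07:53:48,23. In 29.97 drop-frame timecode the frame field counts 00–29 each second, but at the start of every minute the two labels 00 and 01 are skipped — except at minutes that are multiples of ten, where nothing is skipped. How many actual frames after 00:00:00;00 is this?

852011

Complete 10-minute blocks: 47, each 17982 frames → 845154.
Remaining 3 whole minutes in the current block: 1800 + 2 × 1798 = 5396 frames.
Within the current minute: 48 × 30 + 23 − 2 = 1461 (labels ;00/;01 skipped at this minute). Total = 845154 + 5396 + 1461 = 852011.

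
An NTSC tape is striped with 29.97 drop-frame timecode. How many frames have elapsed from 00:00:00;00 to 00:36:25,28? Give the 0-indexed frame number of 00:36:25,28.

Complete 10-minute blocks: 3, each 17982 frames → 53946.
Remaining 6 whole minutes in the current block: 1800 + 5 × 1798 = 10790 frames.
Within the current minute: 25 × 30 + 28 − 2 = 776 (labels ;00/;01 skipped at this minute). Total = 53946 + 10790 + 776 = 65512.

65512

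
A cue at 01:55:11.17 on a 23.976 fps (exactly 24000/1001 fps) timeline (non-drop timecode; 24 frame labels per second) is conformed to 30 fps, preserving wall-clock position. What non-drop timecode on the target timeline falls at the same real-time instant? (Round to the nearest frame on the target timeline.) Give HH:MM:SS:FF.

01:55:18:19

Source frame index: (1×3600 + 55×60 + 11) × 24 + 17 = 165881.
Real time: 165881 / (24000/1001) = 166046881/24000 s.
Target frame: (166046881/24000) × (30) = 166046881/800 ≈ 207558.601 → 207559.
At 30 labels/s: frame 207559 → 01:55:18:19.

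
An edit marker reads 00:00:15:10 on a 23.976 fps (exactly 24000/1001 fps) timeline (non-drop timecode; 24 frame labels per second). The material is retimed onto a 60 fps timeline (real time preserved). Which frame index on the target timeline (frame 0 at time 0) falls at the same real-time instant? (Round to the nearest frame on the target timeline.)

Source frame index: (0×3600 + 0×60 + 15) × 24 + 10 = 370.
Real time: 370 / (24000/1001) = 37037/2400 s.
Target frame: (37037/2400) × (60) = 37037/40 ≈ 925.925 → 926.

frame 926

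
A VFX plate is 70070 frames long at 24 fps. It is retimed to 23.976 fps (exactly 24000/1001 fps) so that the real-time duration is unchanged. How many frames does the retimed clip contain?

70000 frames

Target frames = source frames × (target rate / source rate) = 70070 × (24000/1001)/(24) = 70070 × 1000/1001 = 70000.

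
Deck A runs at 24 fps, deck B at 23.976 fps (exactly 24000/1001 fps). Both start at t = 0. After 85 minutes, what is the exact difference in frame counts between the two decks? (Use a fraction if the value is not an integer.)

122400/1001 frames

85 min = 5100 s.
A emits 24 × 5100 = 122400 frames; B emits 24000/1001 × 5100 = 122400000/1001.
Difference = 122400/1001 frames (≈ 122.2777); B is behind A.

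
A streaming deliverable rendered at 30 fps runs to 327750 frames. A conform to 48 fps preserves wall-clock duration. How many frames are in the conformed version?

Target frames = source frames × (target rate / source rate) = 327750 × (48)/(30) = 327750 × 8/5 = 524400.

524400 frames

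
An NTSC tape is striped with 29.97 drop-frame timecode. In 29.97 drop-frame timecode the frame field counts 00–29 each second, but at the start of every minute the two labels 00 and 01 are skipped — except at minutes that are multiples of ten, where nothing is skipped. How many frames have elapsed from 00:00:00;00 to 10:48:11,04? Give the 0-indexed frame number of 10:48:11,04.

As if non-drop at 30 labels/s: (10 × 3600 + 48 × 60 + 11) × 30 + 4 = 1166734.
Minute boundaries passed: 648; those not divisible by 10: 648 − 64 = 584; dropped labels = 2 × 584 = 1168.
Actual frame index = 1166734 − 1168 = 1165566.

1165566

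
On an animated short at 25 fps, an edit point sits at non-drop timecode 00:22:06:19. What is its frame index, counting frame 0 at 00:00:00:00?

33169

Total seconds to the label: (0 × 3600 + 22 × 60 + 6) = 1326.
Frame index = 1326 × 25 + 19 = 33169.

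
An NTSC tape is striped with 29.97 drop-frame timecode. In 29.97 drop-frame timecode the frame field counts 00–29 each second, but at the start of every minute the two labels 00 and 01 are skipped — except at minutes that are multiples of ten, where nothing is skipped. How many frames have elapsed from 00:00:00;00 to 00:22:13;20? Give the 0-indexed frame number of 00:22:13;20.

As if non-drop at 30 labels/s: (0 × 3600 + 22 × 60 + 13) × 30 + 20 = 40010.
Minute boundaries passed: 22; those not divisible by 10: 22 − 2 = 20; dropped labels = 2 × 20 = 40.
Actual frame index = 40010 − 40 = 39970.

39970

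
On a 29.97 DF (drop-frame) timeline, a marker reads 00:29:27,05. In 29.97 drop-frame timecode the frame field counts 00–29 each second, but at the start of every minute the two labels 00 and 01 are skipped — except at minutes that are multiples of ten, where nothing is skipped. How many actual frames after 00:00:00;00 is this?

As if non-drop at 30 labels/s: (0 × 3600 + 29 × 60 + 27) × 30 + 5 = 53015.
Minute boundaries passed: 29; those not divisible by 10: 29 − 2 = 27; dropped labels = 2 × 27 = 54.
Actual frame index = 53015 − 54 = 52961.

52961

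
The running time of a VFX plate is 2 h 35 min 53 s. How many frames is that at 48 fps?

448944 frames

2 h 35 min 53 s = 9353 s.
Frames = 9353 × 48 = 448944.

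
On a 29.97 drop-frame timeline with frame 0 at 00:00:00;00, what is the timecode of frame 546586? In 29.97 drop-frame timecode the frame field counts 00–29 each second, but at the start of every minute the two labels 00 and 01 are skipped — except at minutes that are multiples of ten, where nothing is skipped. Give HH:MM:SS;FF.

05:03:57;22

Ten DF minutes hold 17982 frames, so frame 546586 lies in block 30 (frames 539460–557441) with 7126 frames into that block.
The block's first minute is 1800 frames and the rest 1798 each; 7126 frames reaches minute 3, so 30 × 18 + 3 × 2 = 546 labels have been skipped so far.
Adding those back, label number 546586 + 546 = 547132 at 30 labels/s is 18237 s + 22 f = 5 h 3 min 57 s frame 22, i.e. 05:03:57;22.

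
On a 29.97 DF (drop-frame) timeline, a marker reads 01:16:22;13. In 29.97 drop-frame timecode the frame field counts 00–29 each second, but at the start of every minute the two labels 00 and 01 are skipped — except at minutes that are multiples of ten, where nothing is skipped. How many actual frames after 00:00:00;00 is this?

137335

As if non-drop at 30 labels/s: (1 × 3600 + 16 × 60 + 22) × 30 + 13 = 137473.
Minute boundaries passed: 76; those not divisible by 10: 76 − 7 = 69; dropped labels = 2 × 69 = 138.
Actual frame index = 137473 − 138 = 137335.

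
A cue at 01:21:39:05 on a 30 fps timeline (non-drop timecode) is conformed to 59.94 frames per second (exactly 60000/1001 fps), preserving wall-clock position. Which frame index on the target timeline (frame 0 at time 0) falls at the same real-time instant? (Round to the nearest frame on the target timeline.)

frame 293656

Source frame index: (1×3600 + 21×60 + 39) × 30 + 5 = 146975.
Real time: 146975 / (30) = 29395/6 s.
Target frame: (29395/6) × (60000/1001) = 293950000/1001 ≈ 293656.344 → 293656.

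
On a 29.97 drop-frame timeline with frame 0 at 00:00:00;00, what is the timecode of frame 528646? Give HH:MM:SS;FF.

04:53:59;04

Each 10-minute DF block holds 10 × 60 × 30 − 9 × 2 = 17982 frames. 528646 ÷ 17982 → 29 full blocks, remainder 7168.
Within the partial block the first minute is 1800 frames and each further minute 1798, so 3 further minute boundaries passed. Total skipped labels = 18 × 29 + 2 × 3 = 528.
Non-drop label index = 528646 + 528 = 529174; at 30 labels/s that is 04:53:59:04, i.e. DF 04:53:59;04.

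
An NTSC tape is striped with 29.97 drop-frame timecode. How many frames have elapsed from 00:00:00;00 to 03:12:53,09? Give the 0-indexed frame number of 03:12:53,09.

346853

Complete 10-minute blocks: 19, each 17982 frames → 341658.
Remaining 2 whole minutes in the current block: 1800 + 1 × 1798 = 3598 frames.
Within the current minute: 53 × 30 + 9 − 2 = 1597 (labels ;00/;01 skipped at this minute). Total = 341658 + 3598 + 1597 = 346853.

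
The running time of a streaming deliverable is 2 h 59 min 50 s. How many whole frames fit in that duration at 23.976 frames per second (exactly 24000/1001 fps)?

258701 frames

2 h 59 min 50 s = 10790 s.
Frames = 10790 × 24000/1001 = 19920000/77 ≈ 258701.2987.
Complete frames: 258701.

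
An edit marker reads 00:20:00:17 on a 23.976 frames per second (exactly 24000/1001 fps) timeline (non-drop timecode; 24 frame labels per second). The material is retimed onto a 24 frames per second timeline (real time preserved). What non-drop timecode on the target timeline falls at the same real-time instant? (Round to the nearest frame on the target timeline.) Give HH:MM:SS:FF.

Source frame index: (0×3600 + 20×60 + 0) × 24 + 17 = 28817.
Real time: 28817 / (24000/1001) = 28845817/24000 s.
Target frame: (28845817/24000) × (24) = 28845817/1000 ≈ 28845.817 → 28846.
At 24 labels/s: frame 28846 → 00:20:01:22.

00:20:01:22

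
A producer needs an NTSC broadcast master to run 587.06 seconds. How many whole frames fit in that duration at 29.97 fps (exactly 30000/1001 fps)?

17594 frames

Frames = 587.06 × 30000/1001 = 17611800/1001 ≈ 17594.2058.
Complete frames: 17594.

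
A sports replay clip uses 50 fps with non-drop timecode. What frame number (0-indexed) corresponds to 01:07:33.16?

202666

Total seconds to the label: (1 × 3600 + 7 × 60 + 33) = 4053.
Frame index = 4053 × 50 + 16 = 202666.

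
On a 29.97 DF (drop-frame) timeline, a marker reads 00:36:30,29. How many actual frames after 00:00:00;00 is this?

Complete 10-minute blocks: 3, each 17982 frames → 53946.
Remaining 6 whole minutes in the current block: 1800 + 5 × 1798 = 10790 frames.
Within the current minute: 30 × 30 + 29 − 2 = 927 (labels ;00/;01 skipped at this minute). Total = 53946 + 10790 + 927 = 65663.

65663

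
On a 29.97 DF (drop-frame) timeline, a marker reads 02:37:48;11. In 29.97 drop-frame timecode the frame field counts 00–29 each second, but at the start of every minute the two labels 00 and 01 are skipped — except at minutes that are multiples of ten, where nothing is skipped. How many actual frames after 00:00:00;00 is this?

Complete 10-minute blocks: 15, each 17982 frames → 269730.
Remaining 7 whole minutes in the current block: 1800 + 6 × 1798 = 12588 frames.
Within the current minute: 48 × 30 + 11 − 2 = 1449 (labels ;00/;01 skipped at this minute). Total = 269730 + 12588 + 1449 = 283767.

283767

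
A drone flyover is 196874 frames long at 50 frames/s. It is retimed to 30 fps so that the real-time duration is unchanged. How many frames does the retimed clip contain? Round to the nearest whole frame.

118124 frames

Frames at target rate = 196874 × (30) / (50) = 590622/5 ≈ 118124.400.
Nearest whole frame: 118124.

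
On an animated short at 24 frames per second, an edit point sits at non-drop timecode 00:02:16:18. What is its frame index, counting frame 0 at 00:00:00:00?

3282

Total seconds to the label: (0 × 3600 + 2 × 60 + 16) = 136.
Frame index = 136 × 24 + 18 = 3282.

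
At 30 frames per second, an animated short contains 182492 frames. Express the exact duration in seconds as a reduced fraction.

Running time = 182492 ÷ (30) = 182492 × 1/30 = 91246/15 s.

91246/15 seconds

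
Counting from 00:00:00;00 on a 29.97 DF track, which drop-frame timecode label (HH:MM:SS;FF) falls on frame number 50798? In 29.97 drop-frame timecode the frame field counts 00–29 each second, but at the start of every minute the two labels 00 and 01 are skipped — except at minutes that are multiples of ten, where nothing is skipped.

Ten DF minutes hold 17982 frames, so frame 50798 lies in block 2 (frames 35964–53945) with 14834 frames into that block.
The block's first minute is 1800 frames and the rest 1798 each; 14834 frames reaches minute 8, so 2 × 18 + 8 × 2 = 52 labels have been skipped so far.
Adding those back, label number 50798 + 52 = 50850 at 30 labels/s is 1695 s + 0 f = 0 h 28 min 15 s frame 0, i.e. 00:28:15;00.

00:28:15;00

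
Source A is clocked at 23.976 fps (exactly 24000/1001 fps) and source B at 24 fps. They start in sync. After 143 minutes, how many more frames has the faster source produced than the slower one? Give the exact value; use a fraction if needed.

1440/7 frames

143 min = 8580 s.
A emits 24000/1001 × 8580 = 1440000/7 frames; B emits 24 × 8580 = 205920.
Difference = 1440/7 frames (≈ 205.7143); B is ahead of A.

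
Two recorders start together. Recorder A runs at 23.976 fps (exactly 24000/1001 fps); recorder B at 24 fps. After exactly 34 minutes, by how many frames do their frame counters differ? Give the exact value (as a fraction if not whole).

34 min = 2040 s.
A emits 24000/1001 × 2040 = 48960000/1001 frames; B emits 24 × 2040 = 48960.
Difference = 48960/1001 frames (≈ 48.9111); B is ahead of A.

48960/1001 frames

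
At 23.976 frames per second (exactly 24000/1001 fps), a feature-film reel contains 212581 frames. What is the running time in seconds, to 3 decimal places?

8866.399 seconds

Running time = 212581 × 1001/24000 = 212793581/24000 s ≈ 8866.399 s.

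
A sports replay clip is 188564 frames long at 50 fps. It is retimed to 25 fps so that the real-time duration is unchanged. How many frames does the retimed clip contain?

94282 frames

Frames at target rate = 188564 × (25) / (50) = 94282.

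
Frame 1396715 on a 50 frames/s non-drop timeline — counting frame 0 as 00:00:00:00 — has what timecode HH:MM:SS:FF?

1396715 ÷ 50 = 27934 full seconds, remainder 15 frames.
27934 s = 7 h 45 min 34 s.
Timecode: 07:45:34:15.

07:45:34:15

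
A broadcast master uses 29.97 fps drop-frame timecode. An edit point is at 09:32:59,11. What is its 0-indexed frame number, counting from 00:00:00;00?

As if non-drop at 30 labels/s: (9 × 3600 + 32 × 60 + 59) × 30 + 11 = 1031381.
Minute boundaries passed: 572; those not divisible by 10: 572 − 57 = 515; dropped labels = 2 × 515 = 1030.
Actual frame index = 1031381 − 1030 = 1030351.

1030351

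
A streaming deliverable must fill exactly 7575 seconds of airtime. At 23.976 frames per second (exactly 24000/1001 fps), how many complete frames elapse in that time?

Frames = 7575 × 24000/1001 = 181800000/1001 ≈ 181618.3816.
Complete frames: 181618.

181618 frames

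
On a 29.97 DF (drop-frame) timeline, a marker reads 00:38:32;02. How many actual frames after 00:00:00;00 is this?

Complete 10-minute blocks: 3, each 17982 frames → 53946.
Remaining 8 whole minutes in the current block: 1800 + 7 × 1798 = 14386 frames.
Within the current minute: 32 × 30 + 2 − 2 = 960 (labels ;00/;01 skipped at this minute). Total = 53946 + 14386 + 960 = 69292.

69292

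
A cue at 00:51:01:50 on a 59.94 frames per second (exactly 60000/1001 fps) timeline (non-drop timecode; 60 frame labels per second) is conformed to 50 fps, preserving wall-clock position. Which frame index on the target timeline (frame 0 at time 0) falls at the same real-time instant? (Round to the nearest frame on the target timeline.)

frame 153245

Source frame index: (0×3600 + 51×60 + 1) × 60 + 50 = 183710.
Real time: 183710 / (60000/1001) = 18389371/6000 s.
Target frame: (18389371/6000) × (50) = 18389371/120 ≈ 153244.758 → 153245.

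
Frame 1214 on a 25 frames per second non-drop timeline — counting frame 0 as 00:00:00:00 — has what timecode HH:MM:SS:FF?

00:00:48:14

1214 ÷ 25 = 48 full seconds, remainder 14 frames.
48 s = 0 h 0 min 48 s.
Timecode: 00:00:48:14.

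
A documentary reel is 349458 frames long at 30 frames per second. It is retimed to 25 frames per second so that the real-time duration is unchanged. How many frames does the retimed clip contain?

Target frames = source frames × (target rate / source rate) = 349458 × (25)/(30) = 349458 × 5/6 = 291215.

291215 frames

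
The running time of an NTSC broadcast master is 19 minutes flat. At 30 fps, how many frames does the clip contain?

19 min = 1140 s.
Frames = 1140 × 30 = 34200.

34200 frames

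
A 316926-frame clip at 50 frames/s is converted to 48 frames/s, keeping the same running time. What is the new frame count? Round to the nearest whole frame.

Frames at target rate = 316926 × (48) / (50) = 7606224/25 ≈ 304248.960.
Nearest whole frame: 304249.

304249 frames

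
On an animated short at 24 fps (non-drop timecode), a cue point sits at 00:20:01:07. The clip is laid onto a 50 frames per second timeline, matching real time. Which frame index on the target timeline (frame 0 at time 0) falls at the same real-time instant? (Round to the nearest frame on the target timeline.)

frame 60065

Source frame index: (0×3600 + 20×60 + 1) × 24 + 7 = 28831.
Real time: 28831 / (24) = 28831/24 s.
Target frame: (28831/24) × (50) = 720775/12 ≈ 60064.583 → 60065.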